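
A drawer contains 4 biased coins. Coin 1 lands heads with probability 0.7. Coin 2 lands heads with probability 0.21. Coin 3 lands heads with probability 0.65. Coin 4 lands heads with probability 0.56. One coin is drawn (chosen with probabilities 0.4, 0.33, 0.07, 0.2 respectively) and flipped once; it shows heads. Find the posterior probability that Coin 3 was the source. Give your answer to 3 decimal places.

Posterior probability ≈ 0.090

Tabulate prior·likelihood by source: [1] prior 0.4, lik 0.7, product 0.2800; [2] prior 0.33, lik 0.21, product 0.06930; [3] prior 0.07, lik 0.65, product 0.04550; [4] prior 0.2, lik 0.56, product 0.1120.
Normalizing constant = 0.50680; the posterior for Coin 3 is its product over the sum, 0.04550/0.50680 = 0.090.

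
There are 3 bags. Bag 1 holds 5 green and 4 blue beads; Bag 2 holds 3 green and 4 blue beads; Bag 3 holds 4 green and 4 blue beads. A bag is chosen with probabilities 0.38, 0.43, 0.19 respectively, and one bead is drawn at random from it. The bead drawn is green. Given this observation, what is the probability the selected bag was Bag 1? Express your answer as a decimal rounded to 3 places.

P(green|Bag 1) = 0.5556; P(green|Bag 2) = 0.4286; P(green|Bag 3) = 0.5.
Prior × likelihood for each source: 0.38·0.5556=0.2111, 0.43·0.4286=0.1843, 0.19·0.5=0.09500. Summing gives P(green) = 0.49040.
P(Bag 1 | green) = 0.2111 / 0.49040 = 0.430.

Posterior probability ≈ 0.430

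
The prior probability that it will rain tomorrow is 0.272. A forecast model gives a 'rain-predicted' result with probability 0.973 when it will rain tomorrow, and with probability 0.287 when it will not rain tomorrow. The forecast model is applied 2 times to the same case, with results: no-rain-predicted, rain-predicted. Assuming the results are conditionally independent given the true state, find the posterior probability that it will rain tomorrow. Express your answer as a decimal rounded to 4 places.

Posterior P(H) ≈ 0.0458

With H the event that it will rain tomorrow, the joint likelihood of the observed sequence is P(data|H) = 0.027·0.973 = 0.026271 and P(data|¬H) = 0.713·0.287 = 0.20463.
Bayes: P(H|data) = 0.272·0.026271 / (0.272·0.026271 + 0.728·0.20463) = 0.0071457/0.15612 = 0.0458.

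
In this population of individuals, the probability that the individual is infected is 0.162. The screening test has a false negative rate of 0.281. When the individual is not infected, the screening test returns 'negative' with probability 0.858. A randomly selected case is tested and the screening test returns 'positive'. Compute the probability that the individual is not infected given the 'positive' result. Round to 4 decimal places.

P(¬H | E) ≈ 0.5053

Let H be the event that the individual is infected. P(H) = 0.162, so P(¬H) = 0.838. With E the 'positive' result, P(E|H) = 0.719 and P(E|¬H) = 0.142.
P(E) = 0.719·0.162 + 0.142·0.838 = 0.11648 + 0.11900 = 0.23547.
By Bayes' theorem, P(H|E) = 0.11648 / 0.23547 = 0.4947. Hence P(¬H|E) = 1 − 0.4947 = 0.5053.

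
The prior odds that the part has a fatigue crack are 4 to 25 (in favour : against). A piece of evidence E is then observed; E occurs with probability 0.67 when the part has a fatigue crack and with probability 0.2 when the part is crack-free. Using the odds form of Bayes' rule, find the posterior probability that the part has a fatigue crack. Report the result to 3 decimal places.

Prior odds = 4/25 = 0.16000.
Likelihood ratio for E = 0.67/0.2 = 3.3500.
Posterior odds = prior odds × LR = 0.53600.
Posterior probability = odds/(1+odds) = 0.53600/1.5360 = 0.349.

Posterior probability ≈ 0.349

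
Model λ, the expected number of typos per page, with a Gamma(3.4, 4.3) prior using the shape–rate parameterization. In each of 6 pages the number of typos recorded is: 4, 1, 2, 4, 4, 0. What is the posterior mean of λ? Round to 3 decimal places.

The Poisson likelihood adds the total count to the shape and the number of exposure periods to the rate. Here ∑xᵢ = 15 and n = 6, so shape 3.4→18.4 and rate 4.3→10.3.
Posterior mean = shape/rate = 18.4/10.3 = 1.786.

Posterior mean ≈ 1.786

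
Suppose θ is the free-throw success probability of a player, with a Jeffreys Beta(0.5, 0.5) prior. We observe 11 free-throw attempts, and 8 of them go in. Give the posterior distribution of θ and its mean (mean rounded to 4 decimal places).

The binomial likelihood is conjugate to the Beta prior: with 8 successes and 3 failures, the posterior is Beta(0.5+8, 0.5+3) = Beta(8.5, 3.5).
Posterior mean = α/(α+β) = 8.5/12 = 0.7083.

Posterior: Beta(8.5, 3.5); mean ≈ 0.7083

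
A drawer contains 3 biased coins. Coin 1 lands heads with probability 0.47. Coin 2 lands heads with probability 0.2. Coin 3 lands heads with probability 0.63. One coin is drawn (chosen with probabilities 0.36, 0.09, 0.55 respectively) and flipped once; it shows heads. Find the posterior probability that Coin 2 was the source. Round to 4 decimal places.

P(heads|C1) = 0.47; P(heads|C2) = 0.2; P(heads|C3) = 0.63.
Prior × likelihood for each source: 0.36·0.47=0.1692, 0.09·0.2=0.01800, 0.55·0.63=0.3465. Summing gives P(heads) = 0.53370.
P(Coin 2 | heads) = 0.01800 / 0.53370 = 0.0337.

Posterior probability ≈ 0.0337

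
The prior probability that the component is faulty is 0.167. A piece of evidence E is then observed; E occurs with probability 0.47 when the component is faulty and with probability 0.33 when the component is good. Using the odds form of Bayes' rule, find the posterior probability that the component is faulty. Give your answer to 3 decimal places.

Posterior probability ≈ 0.222

Prior odds = 0.167/(1−0.167) = 0.20048. In log-odds, ln(0.20048) = -1.6070.
Add log likelihood ratio: ln(1.4242) = 0.35364.
Posterior log-odds = -1.2534, so posterior odds = exp(-1.2534) = 0.28553. Converting, P(H|E) = 0.28553/1.2855 = 0.222.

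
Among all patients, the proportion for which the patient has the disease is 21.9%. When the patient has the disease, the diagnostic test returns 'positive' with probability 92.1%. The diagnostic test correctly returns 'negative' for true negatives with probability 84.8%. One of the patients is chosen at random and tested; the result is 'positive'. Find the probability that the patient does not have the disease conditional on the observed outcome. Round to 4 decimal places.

P(¬H | E) ≈ 0.3705

Let H be the event that the patient has the disease. P(H) = 0.219, so P(¬H) = 0.781. With E the 'positive' result, P(E|H) = 0.921 and P(E|¬H) = 0.152.
P(E) = 0.921·0.219 + 0.152·0.781 = 0.20170 + 0.11871 = 0.32041.
By Bayes' theorem, P(H|E) = 0.20170 / 0.32041 = 0.6295. Hence P(¬H|E) = 1 − 0.6295 = 0.3705.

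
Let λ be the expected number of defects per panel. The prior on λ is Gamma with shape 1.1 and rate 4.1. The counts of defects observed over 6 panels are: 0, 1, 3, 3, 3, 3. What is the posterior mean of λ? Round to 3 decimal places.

Posterior mean ≈ 1.396

The Poisson likelihood adds the total count to the shape and the number of exposure periods to the rate. Here ∑xᵢ = 13 and n = 6, so shape 1.1→14.1 and rate 4.1→10.1.
E[λ | data] = 14.1/10.1 = 1.396.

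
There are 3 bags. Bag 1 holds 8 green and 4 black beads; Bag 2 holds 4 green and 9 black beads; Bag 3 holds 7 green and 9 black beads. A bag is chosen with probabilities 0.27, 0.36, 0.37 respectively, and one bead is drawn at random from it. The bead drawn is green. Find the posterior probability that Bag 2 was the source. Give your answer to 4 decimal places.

Posterior probability ≈ 0.2447

Tabulate prior·likelihood by source: [1] prior 0.27, lik 0.6667, product 0.1800; [2] prior 0.36, lik 0.3077, product 0.1108; [3] prior 0.37, lik 0.4375, product 0.1619.
Normalizing constant = 0.45264; the posterior for Bag 2 is its product over the sum, 0.1108/0.45264 = 0.2447.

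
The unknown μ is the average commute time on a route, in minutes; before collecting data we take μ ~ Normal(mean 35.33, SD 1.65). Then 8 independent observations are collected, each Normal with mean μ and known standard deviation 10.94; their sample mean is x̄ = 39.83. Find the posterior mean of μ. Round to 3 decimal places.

Posterior mean ≈ 36.023

Prior precision 1/τ₀² = 1/1.65² = 0.367309; data precision n/σ² = 8/10.94² = 0.0668429.
Posterior precision = 0.367309 + 0.0668429 = 0.434152.
Posterior mean = (0.367309·35.33 + 0.0668429·39.83) / 0.434152 = 36.023.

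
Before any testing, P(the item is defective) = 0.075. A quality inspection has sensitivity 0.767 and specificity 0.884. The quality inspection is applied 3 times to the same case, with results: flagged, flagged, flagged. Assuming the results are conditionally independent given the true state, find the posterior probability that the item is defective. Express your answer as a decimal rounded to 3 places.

Posterior P(H) ≈ 0.959

Let H be the event that the item is defective; start with P(H) = 0.075. P('flagged'|H) = 0.767, P('flagged'|¬H) = 0.116.
Update on result 1 ('flagged'): P(H) ← 0.767·0.0750 / (0.767·0.0750 + 0.116·0.9250) = 0.057525/0.16482 = 0.3490.
Update on result 2 ('flagged'): P(H) ← 0.767·0.3490 / (0.767·0.3490 + 0.116·0.6510) = 0.26769/0.34320 = 0.7800.
Update on result 3 ('flagged'): P(H) ← 0.767·0.7800 / (0.767·0.7800 + 0.116·0.2200) = 0.59824/0.62376 = 0.9591.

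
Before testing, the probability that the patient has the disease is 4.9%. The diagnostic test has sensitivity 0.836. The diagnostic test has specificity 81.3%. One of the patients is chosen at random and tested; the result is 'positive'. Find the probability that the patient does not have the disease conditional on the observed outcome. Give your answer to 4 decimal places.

Let H be the event that the patient has the disease. P(H) = 0.049, so P(¬H) = 0.951. With E the 'positive' result, P(E|H) = 0.836 and P(E|¬H) = 0.187.
P(E) = 0.836·0.049 + 0.187·0.951 = 0.040964 + 0.17784 = 0.21880.
By Bayes' theorem, P(H|E) = 0.040964 / 0.21880 = 0.1872. Hence P(¬H|E) = 1 − 0.1872 = 0.8128.

P(¬H | E) ≈ 0.8128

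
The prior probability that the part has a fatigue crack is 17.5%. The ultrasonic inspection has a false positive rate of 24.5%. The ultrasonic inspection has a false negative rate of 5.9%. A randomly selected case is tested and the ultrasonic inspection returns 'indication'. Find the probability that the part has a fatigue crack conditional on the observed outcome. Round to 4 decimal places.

P(H | E) ≈ 0.4490

Let H be the event that the part has a fatigue crack. P(H) = 0.175, so P(¬H) = 0.825. With E the 'indication' result, P(E|H) = 0.941 and P(E|¬H) = 0.245.
P(E) = 0.941·0.175 + 0.245·0.825 = 0.16467 + 0.20212 = 0.36680.
By Bayes' theorem, P(H|E) = 0.16467 / 0.36680 = 0.4490.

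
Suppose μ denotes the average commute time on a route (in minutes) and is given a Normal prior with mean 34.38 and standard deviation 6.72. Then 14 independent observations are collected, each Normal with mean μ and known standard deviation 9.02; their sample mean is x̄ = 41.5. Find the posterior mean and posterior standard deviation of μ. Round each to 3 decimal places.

With known σ, the Normal prior is conjugate. Weight on the data is w = (n/σ²)/(n/σ² + 1/τ₀²) = 0.172074/(0.172074+0.0221443) = 0.88598.
Posterior mean = w·x̄ + (1−w)·μ₀ = 0.88598·41.5 + 0.11402·34.38 = 40.688. Posterior variance = 1/(0.172074+0.0221443) = 5.14885, so SD = 2.269.

Posterior mean ≈ 40.688; posterior SD ≈ 2.269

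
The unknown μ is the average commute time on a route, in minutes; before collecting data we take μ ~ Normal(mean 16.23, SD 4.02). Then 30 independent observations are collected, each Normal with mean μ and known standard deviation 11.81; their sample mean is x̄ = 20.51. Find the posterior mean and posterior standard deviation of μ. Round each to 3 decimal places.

Posterior mean ≈ 19.554; posterior SD ≈ 1.900

Prior precision 1/τ₀² = 1/4.02² = 0.0618797; data precision n/σ² = 30/11.81² = 0.215091.
Posterior precision = 0.0618797 + 0.215091 = 0.276970, giving posterior SD = 1/√0.276970 = 1.900.
Posterior mean = (0.0618797·16.23 + 0.215091·20.51) / 0.276970 = 19.554.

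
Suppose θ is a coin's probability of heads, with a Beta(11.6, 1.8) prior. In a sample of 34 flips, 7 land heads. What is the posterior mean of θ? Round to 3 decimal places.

Posterior mean ≈ 0.392

Observing 7 successes and 27 failures updates Beta(11.6, 1.8) by adding the success and failure counts to the two shape parameters: α = 11.6+7 = 18.6, β = 1.8+27 = 28.8.
Posterior mean = α/(α+β) = 18.6/47.4 = 0.392.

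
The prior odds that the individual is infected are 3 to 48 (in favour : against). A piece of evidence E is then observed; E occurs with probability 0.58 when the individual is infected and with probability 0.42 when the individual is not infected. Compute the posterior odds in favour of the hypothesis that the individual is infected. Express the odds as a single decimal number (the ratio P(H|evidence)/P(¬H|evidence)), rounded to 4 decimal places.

Posterior odds ≈ 0.0863

Prior odds = 3/48 = 0.062500.
Likelihood ratio for E = 0.58/0.42 = 1.3810.
Posterior odds = prior odds × LR = 0.086310.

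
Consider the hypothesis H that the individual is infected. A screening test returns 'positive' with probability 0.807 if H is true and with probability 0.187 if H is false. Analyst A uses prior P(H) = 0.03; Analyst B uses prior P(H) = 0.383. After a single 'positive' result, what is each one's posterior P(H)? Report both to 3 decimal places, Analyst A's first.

Analyst A: 0.118; Analyst B: 0.728

P('+'|H) = 0.807, P('+'|¬H) = 0.187.
Analyst A: numerator 0.807·0.03 = 0.024210; evidence = 0.024210+0.187·0.97 = 0.20560; posterior = 0.118.
Analyst B: numerator 0.807·0.383 = 0.30908; evidence = 0.30908+0.187·0.617 = 0.42446; posterior = 0.728.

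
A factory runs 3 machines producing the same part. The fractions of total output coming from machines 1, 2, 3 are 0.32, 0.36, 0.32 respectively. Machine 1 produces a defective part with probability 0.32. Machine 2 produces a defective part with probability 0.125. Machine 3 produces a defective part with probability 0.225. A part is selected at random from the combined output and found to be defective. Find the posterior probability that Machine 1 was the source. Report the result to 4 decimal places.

P(defective|M1) = 0.32; P(defective|M2) = 0.125; P(defective|M3) = 0.225.
Prior × likelihood for each source: 0.32·0.32=0.1024, 0.36·0.125=0.04500, 0.32·0.225=0.07200. Summing gives P(defective) = 0.21940.
P(Machine 1 | defective) = 0.1024 / 0.21940 = 0.4667.

Posterior probability ≈ 0.4667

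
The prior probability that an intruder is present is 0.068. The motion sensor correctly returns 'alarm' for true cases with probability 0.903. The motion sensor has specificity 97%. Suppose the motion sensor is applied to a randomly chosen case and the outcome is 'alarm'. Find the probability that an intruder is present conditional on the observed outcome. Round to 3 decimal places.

P(H | E) ≈ 0.687

Let H be the event that an intruder is present. P(H) = 0.068, so P(¬H) = 0.932. With E the 'alarm' result, P(E|H) = 0.903 and P(E|¬H) = 0.03.
P(E) = 0.903·0.068 + 0.03·0.932 = 0.061404 + 0.027960 = 0.089364.
By Bayes' theorem, P(H|E) = 0.061404 / 0.089364 = 0.687.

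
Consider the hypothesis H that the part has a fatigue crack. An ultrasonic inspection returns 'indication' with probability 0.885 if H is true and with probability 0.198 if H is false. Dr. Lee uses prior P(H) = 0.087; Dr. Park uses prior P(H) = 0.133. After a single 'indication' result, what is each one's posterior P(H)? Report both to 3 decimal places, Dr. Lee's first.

P('+'|H) = 0.885, P('+'|¬H) = 0.198.
Dr. Lee: numerator 0.885·0.087 = 0.076995; evidence = 0.076995+0.198·0.913 = 0.25777; posterior = 0.299.
Dr. Park: numerator 0.885·0.133 = 0.11771; evidence = 0.11771+0.198·0.867 = 0.28937; posterior = 0.407.

Dr. Lee: 0.299; Dr. Park: 0.407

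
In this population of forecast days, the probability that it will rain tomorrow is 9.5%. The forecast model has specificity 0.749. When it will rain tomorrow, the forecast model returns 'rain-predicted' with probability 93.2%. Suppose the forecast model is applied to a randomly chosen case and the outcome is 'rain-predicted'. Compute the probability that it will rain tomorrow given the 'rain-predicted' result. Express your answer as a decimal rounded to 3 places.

Write H for 'it will rain tomorrow'. Prior odds H:¬H = 0.095/0.905 = 0.10497. For the 'rain-predicted' outcome, the likelihood ratio is 0.932/0.251 = 3.7131.
Posterior odds = 0.10497 × 3.7131 = 0.38978, so P(H|E) = 0.38978/(1+0.38978) = 0.280.

P(H | E) ≈ 0.280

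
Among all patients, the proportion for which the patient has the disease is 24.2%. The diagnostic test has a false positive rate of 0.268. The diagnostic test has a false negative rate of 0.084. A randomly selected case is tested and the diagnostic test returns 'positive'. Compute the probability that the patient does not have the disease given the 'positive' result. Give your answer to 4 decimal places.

P(¬H | E) ≈ 0.4782

Write H for 'the patient has the disease'. Prior odds H:¬H = 0.242/0.758 = 0.31926. For the 'positive' outcome, the likelihood ratio is 0.916/0.268 = 3.4179.
Posterior odds = 0.31926 × 3.4179 = 1.0912, so P(H|E) = 1.0912/(1+1.0912) = 0.5218. Then P(¬H|E) = 1 − 0.5218 = 0.4782.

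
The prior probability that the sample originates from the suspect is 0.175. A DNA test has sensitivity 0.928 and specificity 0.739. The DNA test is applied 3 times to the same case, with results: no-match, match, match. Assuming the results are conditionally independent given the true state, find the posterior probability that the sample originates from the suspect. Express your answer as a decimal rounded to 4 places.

Posterior P(H) ≈ 0.2071

With H the event that the sample originates from the suspect, the joint likelihood of the observed sequence is P(data|H) = 0.072·0.928·0.928 = 0.062005 and P(data|¬H) = 0.739·0.261·0.261 = 0.050341.
Bayes: P(H|data) = 0.175·0.062005 / (0.175·0.062005 + 0.825·0.050341) = 0.010851/0.052383 = 0.2071.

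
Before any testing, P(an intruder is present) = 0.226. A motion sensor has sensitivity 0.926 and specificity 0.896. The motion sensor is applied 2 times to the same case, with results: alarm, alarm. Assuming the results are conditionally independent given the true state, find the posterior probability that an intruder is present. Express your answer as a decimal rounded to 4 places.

Posterior P(H) ≈ 0.9586

Let H be the event that an intruder is present; start with P(H) = 0.226. P('alarm'|H) = 0.926, P('alarm'|¬H) = 0.104.
Update on result 1 ('alarm'): P(H) ← 0.926·0.2260 / (0.926·0.2260 + 0.104·0.7740) = 0.20928/0.28977 = 0.7222.
Update on result 2 ('alarm'): P(H) ← 0.926·0.7222 / (0.926·0.7222 + 0.104·0.2778) = 0.66877/0.69766 = 0.9586.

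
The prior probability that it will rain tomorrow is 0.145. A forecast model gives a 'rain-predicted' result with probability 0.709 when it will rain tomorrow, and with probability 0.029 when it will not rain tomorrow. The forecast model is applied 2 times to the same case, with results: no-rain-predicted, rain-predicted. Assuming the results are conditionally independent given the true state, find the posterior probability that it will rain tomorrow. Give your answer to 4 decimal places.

Posterior P(H) ≈ 0.5541

With H the event that it will rain tomorrow, the joint likelihood of the observed sequence is P(data|H) = 0.291·0.709 = 0.20632 and P(data|¬H) = 0.971·0.029 = 0.028159.
Bayes: P(H|data) = 0.145·0.20632 / (0.145·0.20632 + 0.855·0.028159) = 0.029916/0.053992 = 0.5541.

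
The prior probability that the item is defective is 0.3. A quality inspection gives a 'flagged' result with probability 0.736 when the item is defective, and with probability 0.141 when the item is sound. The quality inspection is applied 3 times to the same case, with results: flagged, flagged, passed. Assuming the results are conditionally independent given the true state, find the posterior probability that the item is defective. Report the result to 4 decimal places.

Posterior P(H) ≈ 0.7821

With H the event that the item is defective, the joint likelihood of the observed sequence is P(data|H) = 0.736·0.736·0.264 = 0.14301 and P(data|¬H) = 0.141·0.141·0.859 = 0.017078.
Bayes: P(H|data) = 0.3·0.14301 / (0.3·0.14301 + 0.7·0.017078) = 0.042902/0.054857 = 0.7821.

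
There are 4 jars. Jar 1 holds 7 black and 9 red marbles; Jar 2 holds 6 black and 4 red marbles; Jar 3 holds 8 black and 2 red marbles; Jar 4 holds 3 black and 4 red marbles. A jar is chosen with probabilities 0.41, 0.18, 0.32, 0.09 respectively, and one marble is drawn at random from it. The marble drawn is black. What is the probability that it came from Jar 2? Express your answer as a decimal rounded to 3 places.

Posterior probability ≈ 0.186

P(black|Jar 1) = 0.4375; P(black|Jar 2) = 0.6; P(black|Jar 3) = 0.8; P(black|Jar 4) = 0.4286.
Prior × likelihood for each source: 0.41·0.4375=0.1794, 0.18·0.6=0.1080, 0.32·0.8=0.2560, 0.09·0.4286=0.03857. Summing gives P(black) = 0.58195.
P(Jar 2 | black) = 0.1080 / 0.58195 = 0.186.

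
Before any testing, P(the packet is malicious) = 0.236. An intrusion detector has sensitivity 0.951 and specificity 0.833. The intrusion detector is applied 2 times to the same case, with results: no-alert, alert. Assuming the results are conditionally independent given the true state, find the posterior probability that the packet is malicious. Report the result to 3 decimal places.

Posterior P(H) ≈ 0.094

With H the event that the packet is malicious, the joint likelihood of the observed sequence is P(data|H) = 0.049·0.951 = 0.046599 and P(data|¬H) = 0.833·0.167 = 0.13911.
Bayes: P(H|data) = 0.236·0.046599 / (0.236·0.046599 + 0.764·0.13911) = 0.010997/0.11728 = 0.0938.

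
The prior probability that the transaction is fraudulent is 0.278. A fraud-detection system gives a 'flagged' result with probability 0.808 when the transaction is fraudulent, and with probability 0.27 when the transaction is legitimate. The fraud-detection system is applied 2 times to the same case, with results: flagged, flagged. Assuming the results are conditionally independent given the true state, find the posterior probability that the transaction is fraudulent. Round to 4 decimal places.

Let H be the event that the transaction is fraudulent; start with P(H) = 0.278. P('flagged'|H) = 0.808, P('flagged'|¬H) = 0.27.
Update on result 1 ('flagged'): P(H) ← 0.808·0.2780 / (0.808·0.2780 + 0.27·0.7220) = 0.22462/0.41956 = 0.5354.
Update on result 2 ('flagged'): P(H) ← 0.808·0.5354 / (0.808·0.5354 + 0.27·0.4646) = 0.43258/0.55803 = 0.7752.

Posterior P(H) ≈ 0.7752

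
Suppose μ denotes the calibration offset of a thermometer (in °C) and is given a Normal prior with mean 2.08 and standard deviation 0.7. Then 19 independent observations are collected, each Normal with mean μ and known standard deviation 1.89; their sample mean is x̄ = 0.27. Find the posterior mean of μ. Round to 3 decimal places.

With known σ, the Normal prior is conjugate. Weight on the data is w = (n/σ²)/(n/σ² + 1/τ₀²) = 5.31900/(5.31900+2.04082) = 0.72271.
Posterior mean = w·x̄ + (1−w)·μ₀ = 0.72271·0.27 + 0.27729·2.08 = 0.772.

Posterior mean ≈ 0.772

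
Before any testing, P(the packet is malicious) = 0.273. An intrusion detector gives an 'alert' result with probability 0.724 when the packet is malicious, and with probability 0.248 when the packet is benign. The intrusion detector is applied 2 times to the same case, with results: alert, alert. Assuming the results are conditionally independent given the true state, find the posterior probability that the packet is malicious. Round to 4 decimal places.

Posterior P(H) ≈ 0.7619

With H the event that the packet is malicious, the joint likelihood of the observed sequence is P(data|H) = 0.724·0.724 = 0.52418 and P(data|¬H) = 0.248·0.248 = 0.061504.
Bayes: P(H|data) = 0.273·0.52418 / (0.273·0.52418 + 0.727·0.061504) = 0.14310/0.18781 = 0.7619.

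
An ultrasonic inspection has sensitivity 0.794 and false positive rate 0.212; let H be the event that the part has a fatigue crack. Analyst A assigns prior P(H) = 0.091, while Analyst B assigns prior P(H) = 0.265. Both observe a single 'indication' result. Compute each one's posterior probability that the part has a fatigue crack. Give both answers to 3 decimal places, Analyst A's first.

Analyst A: 0.273; Analyst B: 0.575

The likelihood ratio for an 'indication' result is 0.794/0.212 = 3.7453.
Analyst A: prior odds 0.091/0.909 = 0.10011; posterior odds 0.37494; posterior probability 0.273.
Analyst B: prior odds 0.265/0.735 = 0.36054; posterior odds 1.3503; posterior probability 0.575.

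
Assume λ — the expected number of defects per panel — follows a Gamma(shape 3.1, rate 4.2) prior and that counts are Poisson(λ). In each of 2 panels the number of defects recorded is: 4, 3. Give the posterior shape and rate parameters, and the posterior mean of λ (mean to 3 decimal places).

Posterior: Gamma(shape=10.1, rate=6.2); mean ≈ 1.629

The Poisson likelihood adds the total count to the shape and the number of exposure periods to the rate. Here ∑xᵢ = 7 and n = 2, so shape 3.1→10.1 and rate 4.2→6.2.
E[λ | data] = 10.1/6.2 = 1.629.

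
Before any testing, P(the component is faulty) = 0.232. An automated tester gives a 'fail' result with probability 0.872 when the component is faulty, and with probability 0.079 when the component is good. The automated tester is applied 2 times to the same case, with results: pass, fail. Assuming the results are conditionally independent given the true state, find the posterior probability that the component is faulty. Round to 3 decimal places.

With H the event that the component is faulty, the joint likelihood of the observed sequence is P(data|H) = 0.128·0.872 = 0.11162 and P(data|¬H) = 0.921·0.079 = 0.072759.
Bayes: P(H|data) = 0.232·0.11162 / (0.232·0.11162 + 0.768·0.072759) = 0.025895/0.081774 = 0.3167.

Posterior P(H) ≈ 0.317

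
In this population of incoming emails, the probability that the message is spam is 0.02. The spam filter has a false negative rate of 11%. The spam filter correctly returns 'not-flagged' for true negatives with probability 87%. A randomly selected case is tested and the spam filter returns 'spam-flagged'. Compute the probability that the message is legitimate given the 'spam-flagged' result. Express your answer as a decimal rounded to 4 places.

P(¬H | E) ≈ 0.8774

Write H for 'the message is spam'. Prior odds H:¬H = 0.02/0.98 = 0.020408. For the 'spam-flagged' outcome, the likelihood ratio is 0.89/0.13 = 6.8462.
Posterior odds = 0.020408 × 6.8462 = 0.13972, so P(H|E) = 0.13972/(1+0.13972) = 0.1226. Then P(¬H|E) = 1 − 0.1226 = 0.8774.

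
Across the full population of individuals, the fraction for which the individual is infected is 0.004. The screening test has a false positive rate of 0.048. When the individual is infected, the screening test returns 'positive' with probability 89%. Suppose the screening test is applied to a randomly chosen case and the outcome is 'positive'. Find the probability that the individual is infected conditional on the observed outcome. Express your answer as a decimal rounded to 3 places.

P(H | E) ≈ 0.069

Let H be the event that the individual is infected. P(H) = 0.004, so P(¬H) = 0.996. With E the 'positive' result, P(E|H) = 0.89 and P(E|¬H) = 0.048.
P(E) = 0.89·0.004 + 0.048·0.996 = 0.0035600 + 0.047808 = 0.051368.
By Bayes' theorem, P(H|E) = 0.0035600 / 0.051368 = 0.069.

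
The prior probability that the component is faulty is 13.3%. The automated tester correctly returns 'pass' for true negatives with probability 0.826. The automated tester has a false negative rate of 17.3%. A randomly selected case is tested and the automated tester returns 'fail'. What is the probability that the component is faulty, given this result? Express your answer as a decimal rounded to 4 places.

P(H | E) ≈ 0.4217

Write H for 'the component is faulty'. Prior odds H:¬H = 0.133/0.867 = 0.15340. For the 'fail' outcome, the likelihood ratio is 0.827/0.174 = 4.7529.
Posterior odds = 0.15340 × 4.7529 = 0.72910, so P(H|E) = 0.72910/(1+0.72910) = 0.4217.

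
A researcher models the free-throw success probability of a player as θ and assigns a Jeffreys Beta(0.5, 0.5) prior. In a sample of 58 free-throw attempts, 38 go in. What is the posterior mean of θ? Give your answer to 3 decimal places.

Posterior mean ≈ 0.653

Observing 38 successes and 20 failures updates Beta(0.5, 0.5) by adding the success and failure counts to the two shape parameters: α = 0.5+38 = 38.5, β = 0.5+20 = 20.5.
Posterior mean = α/(α+β) = 38.5/59 = 0.653.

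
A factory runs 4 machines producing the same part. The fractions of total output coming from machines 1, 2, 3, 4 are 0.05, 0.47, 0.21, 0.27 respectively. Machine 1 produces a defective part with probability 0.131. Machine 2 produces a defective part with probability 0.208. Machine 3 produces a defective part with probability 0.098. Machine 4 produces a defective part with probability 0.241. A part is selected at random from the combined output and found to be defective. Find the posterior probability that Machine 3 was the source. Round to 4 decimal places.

Posterior probability ≈ 0.1083

Tabulate prior·likelihood by source: [1] prior 0.05, lik 0.131, product 0.006550; [2] prior 0.47, lik 0.208, product 0.09776; [3] prior 0.21, lik 0.098, product 0.02058; [4] prior 0.27, lik 0.241, product 0.06507.
Normalizing constant = 0.18996; the posterior for Machine 3 is its product over the sum, 0.02058/0.18996 = 0.1083.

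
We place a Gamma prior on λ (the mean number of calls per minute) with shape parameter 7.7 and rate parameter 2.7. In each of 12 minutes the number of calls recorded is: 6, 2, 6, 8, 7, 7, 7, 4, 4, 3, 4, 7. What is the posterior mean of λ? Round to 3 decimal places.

Posterior mean ≈ 4.946

Total count ∑xᵢ = 65 over n = 12 minutes.
Gamma is conjugate to the Poisson likelihood: posterior is Gamma(shape = 7.7+65 = 72.7, rate = 2.7+12 = 14.7).
Posterior mean = shape/rate = 72.7/14.7 = 4.946.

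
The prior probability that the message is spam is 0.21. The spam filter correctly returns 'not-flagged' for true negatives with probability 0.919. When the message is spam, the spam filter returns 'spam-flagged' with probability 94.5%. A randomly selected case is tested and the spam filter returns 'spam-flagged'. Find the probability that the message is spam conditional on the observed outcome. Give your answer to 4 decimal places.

P(H | E) ≈ 0.7562

Write H for 'the message is spam'. Prior odds H:¬H = 0.21/0.79 = 0.26582. For the 'spam-flagged' outcome, the likelihood ratio is 0.945/0.081 = 11.667.
Posterior odds = 0.26582 × 11.667 = 3.1013, so P(H|E) = 3.1013/(1+3.1013) = 0.7562.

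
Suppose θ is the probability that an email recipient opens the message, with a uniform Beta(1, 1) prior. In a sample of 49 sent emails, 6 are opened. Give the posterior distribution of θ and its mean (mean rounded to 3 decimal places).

The binomial likelihood is conjugate to the Beta prior: with 6 successes and 43 failures, the posterior is Beta(1+6, 1+43) = Beta(7, 44).
Posterior mean = α/(α+β) = 7/51 = 0.137.

Posterior: Beta(7, 44); mean ≈ 0.137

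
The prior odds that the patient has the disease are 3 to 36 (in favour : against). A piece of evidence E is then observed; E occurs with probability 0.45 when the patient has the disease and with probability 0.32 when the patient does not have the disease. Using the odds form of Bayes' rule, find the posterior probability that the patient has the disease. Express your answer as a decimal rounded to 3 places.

Posterior probability ≈ 0.105

Prior odds = 3/36 = 0.083333. In log-odds, ln(0.083333) = -2.4849.
Add log likelihood ratio: ln(1.4062) = 0.34093.
Posterior log-odds = -2.1440, so posterior odds = exp(-2.1440) = 0.11719. Converting, P(H|E) = 0.11719/1.1172 = 0.105.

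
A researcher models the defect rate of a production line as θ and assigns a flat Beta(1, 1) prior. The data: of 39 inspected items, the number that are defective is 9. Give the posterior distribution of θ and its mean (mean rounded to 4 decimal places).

Posterior: Beta(10, 31); mean ≈ 0.2439

The binomial likelihood is conjugate to the Beta prior: with 9 successes and 30 failures, the posterior is Beta(1+9, 1+30) = Beta(10, 31).
Posterior mean = α/(α+β) = 10/41 = 0.2439.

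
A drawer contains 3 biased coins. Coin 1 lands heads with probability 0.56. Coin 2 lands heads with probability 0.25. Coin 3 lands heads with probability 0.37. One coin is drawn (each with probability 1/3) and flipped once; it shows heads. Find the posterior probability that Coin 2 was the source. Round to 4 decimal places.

P(heads|C1) = 0.56; P(heads|C2) = 0.25; P(heads|C3) = 0.37.
Prior × likelihood for each source: 0.333333·0.56=0.1867, 0.333333·0.25=0.08333, 0.333333·0.37=0.1233. Summing gives P(heads) = 0.39333.
P(Coin 2 | heads) = 0.08333 / 0.39333 = 0.2119.

Posterior probability ≈ 0.2119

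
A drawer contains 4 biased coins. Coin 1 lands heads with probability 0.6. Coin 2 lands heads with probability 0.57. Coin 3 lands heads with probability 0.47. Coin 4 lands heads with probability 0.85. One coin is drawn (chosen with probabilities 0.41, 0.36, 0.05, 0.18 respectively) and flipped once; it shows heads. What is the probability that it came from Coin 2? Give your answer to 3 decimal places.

Posterior probability ≈ 0.327

Tabulate prior·likelihood by source: [1] prior 0.41, lik 0.6, product 0.2460; [2] prior 0.36, lik 0.57, product 0.2052; [3] prior 0.05, lik 0.47, product 0.02350; [4] prior 0.18, lik 0.85, product 0.1530.
Normalizing constant = 0.62770; the posterior for Coin 2 is its product over the sum, 0.2052/0.62770 = 0.327.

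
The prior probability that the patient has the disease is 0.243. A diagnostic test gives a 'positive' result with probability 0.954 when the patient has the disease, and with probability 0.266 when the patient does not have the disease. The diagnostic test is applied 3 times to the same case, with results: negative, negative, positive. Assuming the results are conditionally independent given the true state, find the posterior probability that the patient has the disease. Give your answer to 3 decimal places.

With H the event that the patient has the disease, the joint likelihood of the observed sequence is P(data|H) = 0.046·0.046·0.954 = 0.0020187 and P(data|¬H) = 0.734·0.734·0.266 = 0.14331.
Bayes: P(H|data) = 0.243·0.0020187 / (0.243·0.0020187 + 0.757·0.14331) = 0.00049054/0.10898 = 0.0045.

Posterior P(H) ≈ 0.005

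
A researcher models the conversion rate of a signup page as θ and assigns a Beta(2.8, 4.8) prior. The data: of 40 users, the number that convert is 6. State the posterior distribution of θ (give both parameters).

The binomial likelihood is conjugate to the Beta prior: with 6 successes and 34 failures, the posterior is Beta(2.8+6, 4.8+34) = Beta(8.8, 38.8).

Posterior: Beta(8.8, 38.8)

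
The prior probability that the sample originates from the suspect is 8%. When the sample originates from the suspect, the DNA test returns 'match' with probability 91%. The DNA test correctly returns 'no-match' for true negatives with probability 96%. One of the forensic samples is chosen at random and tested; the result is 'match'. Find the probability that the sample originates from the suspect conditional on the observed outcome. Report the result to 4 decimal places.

P(H | E) ≈ 0.6642

Let H be the event that the sample originates from the suspect. P(H) = 0.08, so P(¬H) = 0.92. With E the 'match' result, P(E|H) = 0.91 and P(E|¬H) = 0.04.
P(E) = 0.91·0.08 + 0.04·0.92 = 0.072800 + 0.036800 = 0.10960.
By Bayes' theorem, P(H|E) = 0.072800 / 0.10960 = 0.6642.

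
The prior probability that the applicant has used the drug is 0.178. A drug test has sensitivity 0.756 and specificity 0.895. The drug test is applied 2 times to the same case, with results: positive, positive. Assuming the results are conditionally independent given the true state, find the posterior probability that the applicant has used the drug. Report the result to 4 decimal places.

Let H be the event that the applicant has used the drug; start with P(H) = 0.178. P('positive'|H) = 0.756, P('positive'|¬H) = 0.105.
Update on result 1 ('positive'): P(H) ← 0.756·0.1780 / (0.756·0.1780 + 0.105·0.8220) = 0.13457/0.22088 = 0.6092.
Update on result 2 ('positive'): P(H) ← 0.756·0.6092 / (0.756·0.6092 + 0.105·0.3908) = 0.46059/0.50162 = 0.9182.

Posterior P(H) ≈ 0.9182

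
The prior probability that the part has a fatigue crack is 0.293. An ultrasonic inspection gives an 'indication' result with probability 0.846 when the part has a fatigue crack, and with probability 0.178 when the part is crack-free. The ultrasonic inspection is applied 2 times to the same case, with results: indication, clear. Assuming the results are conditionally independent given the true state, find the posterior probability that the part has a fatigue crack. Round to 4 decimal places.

Let H be the event that the part has a fatigue crack; start with P(H) = 0.293. P('indication'|H) = 0.846, P('indication'|¬H) = 0.178.
Update on result 1 ('indication'): P(H) ← 0.846·0.2930 / (0.846·0.2930 + 0.178·0.7070) = 0.24788/0.37372 = 0.6633.
Update on result 2 ('clear'): P(H) ← 0.154·0.6633 / (0.154·0.6633 + 0.822·0.3367) = 0.10214/0.37894 = 0.2695.

Posterior P(H) ≈ 0.2695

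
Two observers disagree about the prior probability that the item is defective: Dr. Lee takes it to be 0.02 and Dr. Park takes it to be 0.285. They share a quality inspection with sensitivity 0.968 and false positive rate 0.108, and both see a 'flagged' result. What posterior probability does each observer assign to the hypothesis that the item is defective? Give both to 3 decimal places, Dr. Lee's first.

Dr. Lee: 0.155; Dr. Park: 0.781

The likelihood ratio for a 'flagged' result is 0.968/0.108 = 8.9630.
Dr. Lee: prior odds 0.02/0.98 = 0.020408; posterior odds 0.18292; posterior probability 0.155.
Dr. Park: prior odds 0.285/0.715 = 0.39860; posterior odds 3.5726; posterior probability 0.781.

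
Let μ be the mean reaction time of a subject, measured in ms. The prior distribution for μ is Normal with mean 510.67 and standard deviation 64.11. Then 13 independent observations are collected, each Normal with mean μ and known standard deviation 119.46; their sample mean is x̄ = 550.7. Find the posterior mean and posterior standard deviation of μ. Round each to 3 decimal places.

Posterior mean ≈ 542.262; posterior SD ≈ 29.434

Prior precision 1/τ₀² = 1/64.11² = 0.00024330; data precision n/σ² = 13/119.46² = 0.00091096.
Posterior precision = 0.00024330 + 0.00091096 = 0.00115426, giving posterior SD = 1/√0.00115426 = 29.434.
Posterior mean = (0.00024330·510.67 + 0.00091096·550.7) / 0.00115426 = 542.262.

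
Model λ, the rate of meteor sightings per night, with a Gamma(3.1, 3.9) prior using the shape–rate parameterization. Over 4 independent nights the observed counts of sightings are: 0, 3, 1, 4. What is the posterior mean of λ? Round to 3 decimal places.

Posterior mean ≈ 1.405

The Poisson likelihood adds the total count to the shape and the number of exposure periods to the rate. Here ∑xᵢ = 8 and n = 4, so shape 3.1→11.1 and rate 3.9→7.9.
E[λ | data] = 11.1/7.9 = 1.405.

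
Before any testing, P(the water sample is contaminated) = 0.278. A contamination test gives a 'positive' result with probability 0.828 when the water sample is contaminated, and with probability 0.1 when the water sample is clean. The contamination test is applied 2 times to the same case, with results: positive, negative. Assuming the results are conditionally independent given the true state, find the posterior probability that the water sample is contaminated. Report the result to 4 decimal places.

With H the event that the water sample is contaminated, the joint likelihood of the observed sequence is P(data|H) = 0.828·0.172 = 0.14242 and P(data|¬H) = 0.1·0.9 = 0.090000.
Bayes: P(H|data) = 0.278·0.14242 / (0.278·0.14242 + 0.722·0.090000) = 0.039592/0.10457 = 0.3786.

Posterior P(H) ≈ 0.3786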